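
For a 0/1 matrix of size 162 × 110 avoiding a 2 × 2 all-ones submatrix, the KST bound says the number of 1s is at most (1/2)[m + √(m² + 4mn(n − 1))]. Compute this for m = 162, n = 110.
z(162, 110; 2, 2) ≤ (1/2)[162 + √(162² + 4·162·110·109)] = (1/2)[162 + √7795764] = 1477.0448

Kővári–Sós–Turán: let r_1, ..., r_162 be the row sums and z = Σ r_i the total number of 1s. Each pair of columns can share at most one row with both entries 1 (else a 2×2 all-ones block appears), so Σ_i C(r_i, 2) ≤ C(110, 2) = 5995. By convexity Σ_i C(r_i, 2) ≥ 162·C(z/162, 2) = z(z − 162)/(2·162), giving z² − 162z − 162·110·109 ≤ 0 and hence z ≤ (1/2)[162 + √(26244 + 4·1942380)] = (1/2)[162 + √7795764] ≈ (1/2)(162 + 2792.0895) = 1477.0448.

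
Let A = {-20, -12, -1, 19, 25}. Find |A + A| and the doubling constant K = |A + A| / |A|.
K = |A + A| / |A| = 15/5 = 3

Enumerate A + A = {a + b : a, b ∈ A}. With |A| = 5, there are |A|^2 = 25 ordered sum pairs; collecting distinct values, A + A = {-40, -32, -24, -21, -13, -2, -1, 5, 7, 13, 18, 24, 38, 44, 50}, so |A + A| = 15. Thus K = 15/5 = 3. For comparison, the minimum possible |A + A| over all 5-element sets is 2·5 − 1 = 9 (so min K = 9/5), attained only by arithmetic progressions.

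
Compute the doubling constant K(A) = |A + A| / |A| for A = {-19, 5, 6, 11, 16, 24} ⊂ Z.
K = |A + A| / |A| = 20/6 = 10/3

Enumerate A + A = {a + b : a, b ∈ A}. With |A| = 6, there are |A|^2 = 36 ordered sum pairs; collecting distinct values, A + A = {-38, -14, -13, -8, -3, 5, 10, 11, 12, 16, 17, 21, 22, 27, 29, 30, 32, 35, 40, 48}, so |A + A| = 20. Thus K = 20/6 = 10/3. For comparison, the minimum possible |A + A| over all 6-element sets is 2·6 − 1 = 11 (so min K = 11/6), attained only by arithmetic progressions.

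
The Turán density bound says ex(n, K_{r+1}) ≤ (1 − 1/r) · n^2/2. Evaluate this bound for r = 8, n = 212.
Turán density bound = (7/8) · 212^2/2 = 19663

Turán's theorem: ex(n, K_{r+1}) is achieved by the complete r-partite Turán graph T(n, r) with parts as balanced as possible, and is at most (1 − 1/r) · n^2/2. For r = 8, n = 212: the density bound is (7/8) · 44944/2 = 19663. The integer-valued extremum is e(T(212, 8)) = 19662, which is strictly less than the density bound 19663 since 8 ∤ 212 (the parts of T(212, 8) cannot all be equal).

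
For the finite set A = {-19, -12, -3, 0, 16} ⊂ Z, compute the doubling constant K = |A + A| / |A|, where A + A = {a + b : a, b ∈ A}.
K = |A + A| / |A| = 14/5

Enumerate A + A = {a + b : a, b ∈ A}. With |A| = 5, there are |A|^2 = 25 ordered sum pairs; collecting distinct values, A + A = {-38, -31, -24, -22, -19, -15, -12, -6, -3, 0, 4, 13, 16, 32}, so |A + A| = 14. Thus K = 14/5. For comparison, the minimum possible |A + A| over all 5-element sets is 2·5 − 1 = 9 (so min K = 9/5), attained only by arithmetic progressions.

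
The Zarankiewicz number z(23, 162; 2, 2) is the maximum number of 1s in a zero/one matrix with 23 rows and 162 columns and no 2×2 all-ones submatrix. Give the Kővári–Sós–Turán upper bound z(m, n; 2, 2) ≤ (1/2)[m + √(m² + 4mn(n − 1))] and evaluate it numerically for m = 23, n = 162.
z(23, 162; 2, 2) ≤ (1/2)[23 + √(23² + 4·23·162·161)] = (1/2)[23 + √2400073] = 786.1084

Kővári–Sós–Turán: let r_1, ..., r_23 be the row sums and z = Σ r_i the total number of 1s. Each pair of columns can share at most one row with both entries 1 (else a 2×2 all-ones block appears), so Σ_i C(r_i, 2) ≤ C(162, 2) = 13041. By convexity Σ_i C(r_i, 2) ≥ 23·C(z/23, 2) = z(z − 23)/(2·23), giving z² − 23z − 23·162·161 ≤ 0 and hence z ≤ (1/2)[23 + √(529 + 4·599886)] = (1/2)[23 + √2400073] ≈ (1/2)(23 + 1549.2169) = 786.1084.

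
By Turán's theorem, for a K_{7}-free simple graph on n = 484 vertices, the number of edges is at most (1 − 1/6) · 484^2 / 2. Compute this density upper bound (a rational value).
Turán density bound = (5/6) · 484^2/2 = 292820/3 ≈ 97606.6667

Turán's theorem: ex(n, K_{r+1}) is achieved by the complete r-partite Turán graph T(n, r) with parts as balanced as possible, and is at most (1 − 1/r) · n^2/2. For r = 6, n = 484: the density bound is (5/6) · 234256/2 = 292820/3 ≈ 97606.6667. The integer-valued extremum is e(T(484, 6)) = 97606, which is strictly less than the density bound 292820/3 since 6 ∤ 484 (the parts of T(484, 6) cannot all be equal).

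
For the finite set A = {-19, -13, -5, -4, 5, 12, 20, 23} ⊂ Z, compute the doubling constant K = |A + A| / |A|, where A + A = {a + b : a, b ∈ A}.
K = |A + A| / |A| = 32/8 = 4

Enumerate A + A = {a + b : a, b ∈ A}. With |A| = 8, there are |A|^2 = 64 ordered sum pairs; collecting distinct values, A + A = {-38, -32, -26, -24, -23, -18, -17, -14, -10, -9, -8, -7, -1, 0, 1, 4, 7, 8, 10, 15, 16, 17, 18, 19, 24, 25, 28, 32, 35, 40, 43, 46}, so |A + A| = 32. Thus K = 32/8 = 4. For comparison, the minimum possible |A + A| over all 8-element sets is 2·8 − 1 = 15 (so min K = 15/8), attained only by arithmetic progressions.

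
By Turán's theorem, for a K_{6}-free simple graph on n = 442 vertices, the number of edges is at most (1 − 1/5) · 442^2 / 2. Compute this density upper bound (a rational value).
Turán density bound = (4/5) · 442^2/2 = 390728/5 ≈ 78145.6

Turán's theorem: ex(n, K_{r+1}) is achieved by the complete r-partite Turán graph T(n, r) with parts as balanced as possible, and is at most (1 − 1/r) · n^2/2. For r = 5, n = 442: the density bound is (4/5) · 195364/2 = 390728/5 ≈ 78145.6. The integer-valued extremum is e(T(442, 5)) = 78145, which is strictly less than the density bound 390728/5 since 5 ∤ 442 (the parts of T(442, 5) cannot all be equal).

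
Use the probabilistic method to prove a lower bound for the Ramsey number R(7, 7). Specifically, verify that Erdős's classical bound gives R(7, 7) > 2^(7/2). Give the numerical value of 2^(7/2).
2^(7/2) = 11.3137; so R(7, 7) > 11.3137

Colour each edge of K_n uniformly at random with red/blue. The expected number of monochromatic K_7 is C(n, 7) · 2 · 2^(−C(7,2)). If C(n, 7) · 2^(1 − C(7,2)) < 1, then with positive probability no monochromatic K_7 exists, so R(7, 7) > n. The standard estimate C(n, 7) ≤ n^7/7! shows this inequality holds whenever n ≤ 2^(7/2) (since 7! · 2^(C(7,2) − 1) > 2^(7^2/2) ≥ n^7). Hence R(7, 7) > 2^(7/2) = 11.3137.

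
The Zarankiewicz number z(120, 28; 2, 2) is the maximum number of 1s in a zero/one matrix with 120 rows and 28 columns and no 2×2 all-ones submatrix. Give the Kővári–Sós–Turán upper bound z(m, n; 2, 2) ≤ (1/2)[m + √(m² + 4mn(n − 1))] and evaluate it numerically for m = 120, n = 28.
z(120, 28; 2, 2) ≤ (1/2)[120 + √(120² + 4·120·28·27)] = (1/2)[120 + √377280] = 367.1156

Kővári–Sós–Turán: let r_1, ..., r_120 be the row sums and z = Σ r_i the total number of 1s. Each pair of columns can share at most one row with both entries 1 (else a 2×2 all-ones block appears), so Σ_i C(r_i, 2) ≤ C(28, 2) = 378. By convexity Σ_i C(r_i, 2) ≥ 120·C(z/120, 2) = z(z − 120)/(2·120), giving z² − 120z − 120·28·27 ≤ 0 and hence z ≤ (1/2)[120 + √(14400 + 4·90720)] = (1/2)[120 + √377280] ≈ (1/2)(120 + 614.2312) = 367.1156.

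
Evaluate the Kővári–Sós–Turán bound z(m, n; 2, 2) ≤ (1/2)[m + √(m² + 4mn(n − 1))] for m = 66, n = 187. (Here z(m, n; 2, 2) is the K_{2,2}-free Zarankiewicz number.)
z(66, 187; 2, 2) ≤ (1/2)[66 + √(66² + 4·66·187·186)] = (1/2)[66 + √9186804] = 1548.4871

Kővári–Sós–Turán: let r_1, ..., r_66 be the row sums and z = Σ r_i the total number of 1s. Each pair of columns can share at most one row with both entries 1 (else a 2×2 all-ones block appears), so Σ_i C(r_i, 2) ≤ C(187, 2) = 17391. By convexity Σ_i C(r_i, 2) ≥ 66·C(z/66, 2) = z(z − 66)/(2·66), giving z² − 66z − 66·187·186 ≤ 0 and hence z ≤ (1/2)[66 + √(4356 + 4·2295612)] = (1/2)[66 + √9186804] ≈ (1/2)(66 + 3030.9741) = 1548.4871.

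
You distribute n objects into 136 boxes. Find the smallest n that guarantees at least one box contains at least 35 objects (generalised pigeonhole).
n = (35 − 1)·136 + 1 = 4625

By the generalised pigeonhole principle, to guarantee some box contains ≥ r objects we need more than (r − 1) · k objects total. Threshold: n = (r − 1) · k + 1. With r = 35 and k = 136: n = 34 · 136 + 1 = 4624 + 1 = 4625. For n = 4624 = 34 · 136, we can put exactly 34 objects in every box, avoiding 35 in any single one — so 4625 is tight.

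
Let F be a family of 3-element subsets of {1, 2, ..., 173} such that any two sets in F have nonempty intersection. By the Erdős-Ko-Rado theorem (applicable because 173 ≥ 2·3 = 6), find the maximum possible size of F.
max |F| = C(172, 2) = 14706

Erdős-Ko-Rado (1961): when n ≥ 2k, max |F| = C(n−1, k−1). The bound is attained by the star {A : i ∈ A} for any fixed i ∈ [n]. Here C(173−1, 3−1) = C(172, 2) = 14706.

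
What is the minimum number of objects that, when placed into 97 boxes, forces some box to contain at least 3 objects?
n = (3 − 1)·97 + 1 = 195

By the generalised pigeonhole principle, to guarantee some box contains ≥ r objects we need more than (r − 1) · k objects total. Threshold: n = (r − 1) · k + 1. With r = 3 and k = 97: n = 2 · 97 + 1 = 194 + 1 = 195. For n = 194 = 2 · 97, we can put exactly 2 objects in every box, avoiding 3 in any single one — so 195 is tight.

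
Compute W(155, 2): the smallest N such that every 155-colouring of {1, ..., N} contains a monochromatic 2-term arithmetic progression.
W(155, 2) = 155 + 1 = 156

A 2-term AP is any pair of integers, so a monochromatic 2-AP exists iff some colour is used at least twice. With 155 colours, the colouring i ↦ i on {1, ..., 155} uses each colour once, avoiding any monochromatic pair, so W(155, 2) > 155. For {1, ..., 156}, pigeonhole forces two integers of the same colour, which form a monochromatic 2-AP. Hence W(155, 2) = 156.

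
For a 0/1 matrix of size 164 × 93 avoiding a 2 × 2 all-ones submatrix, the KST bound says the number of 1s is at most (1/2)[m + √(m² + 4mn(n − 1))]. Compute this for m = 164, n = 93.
z(164, 93; 2, 2) ≤ (1/2)[164 + √(164² + 4·164·93·92)] = (1/2)[164 + √5639632] = 1269.3955

Kővári–Sós–Turán: let r_1, ..., r_164 be the row sums and z = Σ r_i the total number of 1s. Each pair of columns can share at most one row with both entries 1 (else a 2×2 all-ones block appears), so Σ_i C(r_i, 2) ≤ C(93, 2) = 4278. By convexity Σ_i C(r_i, 2) ≥ 164·C(z/164, 2) = z(z − 164)/(2·164), giving z² − 164z − 164·93·92 ≤ 0 and hence z ≤ (1/2)[164 + √(26896 + 4·1403184)] = (1/2)[164 + √5639632] ≈ (1/2)(164 + 2374.7909) = 1269.3955.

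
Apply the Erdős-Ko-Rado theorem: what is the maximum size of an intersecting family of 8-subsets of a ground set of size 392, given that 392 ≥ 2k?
max |F| = C(391, 7) = 262634124532065

The Erdős-Ko-Rado theorem states: for n ≥ 2k, an intersecting family of k-subsets of an n-element set has size at most C(n − 1, k − 1), with equality for 'star' families {A ⊆ [n] : |A| = k, i ∈ A} (fix an element i). For n = 392, k = 8: C(391, 7) = 262634124532065.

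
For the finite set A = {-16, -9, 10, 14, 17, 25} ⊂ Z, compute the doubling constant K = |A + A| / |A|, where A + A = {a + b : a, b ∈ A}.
K = |A + A| / |A| = 20/6 = 10/3

Enumerate A + A = {a + b : a, b ∈ A}. With |A| = 6, there are |A|^2 = 36 ordered sum pairs; collecting distinct values, A + A = {-32, -25, -18, -6, -2, 1, 5, 8, 9, 16, 20, 24, 27, 28, 31, 34, 35, 39, 42, 50}, so |A + A| = 20. Thus K = 20/6 = 10/3. For comparison, the minimum possible |A + A| over all 6-element sets is 2·6 − 1 = 11 (so min K = 11/6), attained only by arithmetic progressions.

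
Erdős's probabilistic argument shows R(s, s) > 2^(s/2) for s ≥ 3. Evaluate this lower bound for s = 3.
2^(3/2) = 2.8284; so R(3, 3) > 2.8284

Colour each edge of K_n uniformly at random with red/blue. The expected number of monochromatic K_3 is C(n, 3) · 2 · 2^(−C(3,2)). If C(n, 3) · 2^(1 − C(3,2)) < 1, then with positive probability no monochromatic K_3 exists, so R(3, 3) > n. The standard estimate C(n, 3) ≤ n^3/3! shows this inequality holds whenever n ≤ 2^(3/2) (since 3! · 2^(C(3,2) − 1) > 2^(3^2/2) ≥ n^3). Hence R(3, 3) > 2^(3/2) = 2.8284.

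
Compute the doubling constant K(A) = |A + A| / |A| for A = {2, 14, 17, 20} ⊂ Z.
K = |A + A| / |A| = 9/4

Enumerate A + A = {a + b : a, b ∈ A}. With |A| = 4, there are |A|^2 = 16 ordered sum pairs; collecting distinct values, A + A = {4, 16, 19, 22, 28, 31, 34, 37, 40}, so |A + A| = 9. Thus K = 9/4. For comparison, the minimum possible |A + A| over all 4-element sets is 2·4 − 1 = 7 (so min K = 7/4), attained only by arithmetic progressions.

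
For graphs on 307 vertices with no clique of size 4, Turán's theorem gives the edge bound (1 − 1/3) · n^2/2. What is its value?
Turán density bound = (2/3) · 307^2/2 = 94249/3 ≈ 31416.3333

Turán's theorem: ex(n, K_{r+1}) is achieved by the complete r-partite Turán graph T(n, r) with parts as balanced as possible, and is at most (1 − 1/r) · n^2/2. For r = 3, n = 307: the density bound is (2/3) · 94249/2 = 94249/3 ≈ 31416.3333. The integer-valued extremum is e(T(307, 3)) = 31416, which is strictly less than the density bound 94249/3 since 3 ∤ 307 (the parts of T(307, 3) cannot all be equal).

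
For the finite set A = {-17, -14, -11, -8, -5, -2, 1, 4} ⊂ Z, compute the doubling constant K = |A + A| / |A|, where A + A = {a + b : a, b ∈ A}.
K = |A + A| / |A| = 15/8

Enumerate A + A = {a + b : a, b ∈ A}. With |A| = 8, there are |A|^2 = 64 ordered sum pairs; collecting distinct values, A + A = {-34, -31, -28, -25, -22, -19, -16, -13, -10, -7, -4, -1, 2, 5, 8}, so |A + A| = 15. Thus K = 15/8. Here |A + A| = 2|A| − 1 = 15, the minimum possible — so K = 15/8 is minimal, which holds iff A is an arithmetic progression.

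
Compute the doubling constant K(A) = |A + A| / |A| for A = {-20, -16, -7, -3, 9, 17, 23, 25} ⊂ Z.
K = |A + A| / |A| = 33/8

Enumerate A + A = {a + b : a, b ∈ A}. With |A| = 8, there are |A|^2 = 64 ordered sum pairs; collecting distinct values, A + A = {-40, -36, -32, -27, -23, -19, -14, -11, -10, -7, -6, -3, 1, 2, 3, 5, 6, 7, 9, 10, 14, 16, 18, 20, 22, 26, 32, 34, 40, 42, 46, 48, 50}, so |A + A| = 33. Thus K = 33/8. For comparison, the minimum possible |A + A| over all 8-element sets is 2·8 − 1 = 15 (so min K = 15/8), attained only by arithmetic progressions.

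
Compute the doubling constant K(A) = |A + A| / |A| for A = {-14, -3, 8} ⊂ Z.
K = |A + A| / |A| = 5/3

Enumerate A + A = {a + b : a, b ∈ A}. With |A| = 3, there are |A|^2 = 9 ordered sum pairs; collecting distinct values, A + A = {-28, -17, -6, 5, 16}, so |A + A| = 5. Thus K = 5/3. Here |A + A| = 2|A| − 1 = 5, the minimum possible — so K = 5/3 is minimal, which holds iff A is an arithmetic progression.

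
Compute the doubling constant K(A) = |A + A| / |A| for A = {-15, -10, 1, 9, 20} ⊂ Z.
K = |A + A| / |A| = 14/5

Enumerate A + A = {a + b : a, b ∈ A}. With |A| = 5, there are |A|^2 = 25 ordered sum pairs; collecting distinct values, A + A = {-30, -25, -20, -14, -9, -6, -1, 2, 5, 10, 18, 21, 29, 40}, so |A + A| = 14. Thus K = 14/5. For comparison, the minimum possible |A + A| over all 5-element sets is 2·5 − 1 = 9 (so min K = 9/5), attained only by arithmetic progressions.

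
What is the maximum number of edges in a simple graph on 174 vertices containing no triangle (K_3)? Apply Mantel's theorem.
ex(174, K_3) = ⌊174^2/4⌋ = 7569

Mantel (1907): a triangle-free graph on n vertices has at most ⌊n^2/4⌋ edges, with equality for the complete bipartite graph K_{⌊n/2⌋, ⌈n/2⌉}. For n = 174: ⌊174^2/4⌋ = ⌊30276/4⌋ = 7569. The extremal graph is K_{87, 87}, which has 87·87 = 7569 edges.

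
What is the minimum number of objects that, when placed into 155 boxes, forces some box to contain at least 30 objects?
n = (30 − 1)·155 + 1 = 4496

By the generalised pigeonhole principle, to guarantee some box contains ≥ r objects we need more than (r − 1) · k objects total. Threshold: n = (r − 1) · k + 1. With r = 30 and k = 155: n = 29 · 155 + 1 = 4495 + 1 = 4496. For n = 4495 = 29 · 155, we can put exactly 29 objects in every box, avoiding 30 in any single one — so 4496 is tight.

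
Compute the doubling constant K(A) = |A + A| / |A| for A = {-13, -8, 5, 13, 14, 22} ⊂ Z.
K = |A + A| / |A| = 20/6 = 10/3

Enumerate A + A = {a + b : a, b ∈ A}. With |A| = 6, there are |A|^2 = 36 ordered sum pairs; collecting distinct values, A + A = {-26, -21, -16, -8, -3, 0, 1, 5, 6, 9, 10, 14, 18, 19, 26, 27, 28, 35, 36, 44}, so |A + A| = 20. Thus K = 20/6 = 10/3. For comparison, the minimum possible |A + A| over all 6-element sets is 2·6 − 1 = 11 (so min K = 11/6), attained only by arithmetic progressions.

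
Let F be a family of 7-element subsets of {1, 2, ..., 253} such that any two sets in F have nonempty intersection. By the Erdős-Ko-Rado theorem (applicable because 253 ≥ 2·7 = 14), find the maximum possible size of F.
max |F| = C(252, 6) = 334988390100

The Erdős-Ko-Rado theorem states: for n ≥ 2k, an intersecting family of k-subsets of an n-element set has size at most C(n − 1, k − 1), with equality for 'star' families {A ⊆ [n] : |A| = k, i ∈ A} (fix an element i). For n = 253, k = 7: C(252, 6) = 334988390100.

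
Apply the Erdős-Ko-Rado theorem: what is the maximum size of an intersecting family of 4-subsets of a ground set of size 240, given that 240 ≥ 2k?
max |F| = C(239, 3) = 2246839

Erdős-Ko-Rado (1961): when n ≥ 2k, max |F| = C(n−1, k−1). The bound is attained by the star {A : i ∈ A} for any fixed i ∈ [n]. Here C(240−1, 4−1) = C(239, 3) = 2246839.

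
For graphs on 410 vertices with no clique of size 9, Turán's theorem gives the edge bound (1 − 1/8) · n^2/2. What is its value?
Turán density bound = (7/8) · 410^2/2 = 294175/4 ≈ 73543.75

Turán's theorem: ex(n, K_{r+1}) is achieved by the complete r-partite Turán graph T(n, r) with parts as balanced as possible, and is at most (1 − 1/r) · n^2/2. For r = 8, n = 410: the density bound is (7/8) · 168100/2 = 294175/4 ≈ 73543.75. The integer-valued extremum is e(T(410, 8)) = 73543, which is strictly less than the density bound 294175/4 since 8 ∤ 410 (the parts of T(410, 8) cannot all be equal).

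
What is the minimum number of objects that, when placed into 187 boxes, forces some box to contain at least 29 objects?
n = (29 − 1)·187 + 1 = 5237

By the generalised pigeonhole principle, to guarantee some box contains ≥ r objects we need more than (r − 1) · k objects total. Threshold: n = (r − 1) · k + 1. With r = 29 and k = 187: n = 28 · 187 + 1 = 5236 + 1 = 5237. For n = 5236 = 28 · 187, we can put exactly 28 objects in every box, avoiding 29 in any single one — so 5237 is tight.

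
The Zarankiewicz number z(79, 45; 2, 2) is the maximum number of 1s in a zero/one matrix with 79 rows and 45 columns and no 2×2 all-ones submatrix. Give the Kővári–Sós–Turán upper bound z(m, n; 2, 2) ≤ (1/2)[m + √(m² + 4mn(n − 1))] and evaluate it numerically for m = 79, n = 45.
z(79, 45; 2, 2) ≤ (1/2)[79 + √(79² + 4·79·45·44)] = (1/2)[79 + √631921] = 436.9673

Kővári–Sós–Turán: let r_1, ..., r_79 be the row sums and z = Σ r_i the total number of 1s. Each pair of columns can share at most one row with both entries 1 (else a 2×2 all-ones block appears), so Σ_i C(r_i, 2) ≤ C(45, 2) = 990. By convexity Σ_i C(r_i, 2) ≥ 79·C(z/79, 2) = z(z − 79)/(2·79), giving z² − 79z − 79·45·44 ≤ 0 and hence z ≤ (1/2)[79 + √(6241 + 4·156420)] = (1/2)[79 + √631921] ≈ (1/2)(79 + 794.9346) = 436.9673.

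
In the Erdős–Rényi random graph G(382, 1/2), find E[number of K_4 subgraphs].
E[# K_4] = C(382, 4) · (1/2)^C(4, 2) = 873373285 / 2^6 = 13646457.578125

For each 4-subset S of vertices (there are C(382, 4) = 873373285 such S), let X_S = 1 if S induces a K_4 (all C(4, 2) = 6 edges present). Then P(X_S = 1) = (1/2)^6 = 1/64. By linearity of expectation, E[# K_4] = C(382, 4) · (1/2)^6 = 873373285 / 64 = 13646457.578125.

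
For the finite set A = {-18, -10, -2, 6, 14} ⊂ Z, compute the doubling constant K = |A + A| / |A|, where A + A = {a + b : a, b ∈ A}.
K = |A + A| / |A| = 9/5

Enumerate A + A = {a + b : a, b ∈ A}. With |A| = 5, there are |A|^2 = 25 ordered sum pairs; collecting distinct values, A + A = {-36, -28, -20, -12, -4, 4, 12, 20, 28}, so |A + A| = 9. Thus K = 9/5. Here |A + A| = 2|A| − 1 = 9, the minimum possible — so K = 9/5 is minimal, which holds iff A is an arithmetic progression.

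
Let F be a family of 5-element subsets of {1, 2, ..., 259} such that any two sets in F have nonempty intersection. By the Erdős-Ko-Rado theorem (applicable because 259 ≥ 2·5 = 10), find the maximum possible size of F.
max |F| = C(258, 4) = 180352320

The Erdős-Ko-Rado theorem states: for n ≥ 2k, an intersecting family of k-subsets of an n-element set has size at most C(n − 1, k − 1), with equality for 'star' families {A ⊆ [n] : |A| = k, i ∈ A} (fix an element i). For n = 259, k = 5: C(258, 4) = 180352320.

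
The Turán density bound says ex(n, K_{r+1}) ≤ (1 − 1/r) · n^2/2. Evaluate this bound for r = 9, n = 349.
Turán density bound = (8/9) · 349^2/2 = 487204/9 ≈ 54133.7778

Turán's theorem: ex(n, K_{r+1}) is achieved by the complete r-partite Turán graph T(n, r) with parts as balanced as possible, and is at most (1 − 1/r) · n^2/2. For r = 9, n = 349: the density bound is (8/9) · 121801/2 = 487204/9 ≈ 54133.7778. The integer-valued extremum is e(T(349, 9)) = 54133, which is strictly less than the density bound 487204/9 since 9 ∤ 349 (the parts of T(349, 9) cannot all be equal).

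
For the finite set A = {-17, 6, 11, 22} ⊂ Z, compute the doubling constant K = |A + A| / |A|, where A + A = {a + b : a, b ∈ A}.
K = |A + A| / |A| = 10/4 = 5/2

Enumerate A + A = {a + b : a, b ∈ A}. With |A| = 4, there are |A|^2 = 16 ordered sum pairs; collecting distinct values, A + A = {-34, -11, -6, 5, 12, 17, 22, 28, 33, 44}, so |A + A| = 10. Thus K = 10/4 = 5/2. For comparison, the minimum possible |A + A| over all 4-element sets is 2·4 − 1 = 7 (so min K = 7/4), attained only by arithmetic progressions.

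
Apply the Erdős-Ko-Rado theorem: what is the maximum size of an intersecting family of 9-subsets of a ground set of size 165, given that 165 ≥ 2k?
max |F| = C(164, 8) = 10912535409348

The Erdős-Ko-Rado theorem states: for n ≥ 2k, an intersecting family of k-subsets of an n-element set has size at most C(n − 1, k − 1), with equality for 'star' families {A ⊆ [n] : |A| = k, i ∈ A} (fix an element i). For n = 165, k = 9: C(164, 8) = 10912535409348.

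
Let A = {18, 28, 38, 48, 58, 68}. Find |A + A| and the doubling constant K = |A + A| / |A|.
K = |A + A| / |A| = 11/6

Enumerate A + A = {a + b : a, b ∈ A}. With |A| = 6, there are |A|^2 = 36 ordered sum pairs; collecting distinct values, A + A = {36, 46, 56, 66, 76, 86, 96, 106, 116, 126, 136}, so |A + A| = 11. Thus K = 11/6. Here |A + A| = 2|A| − 1 = 11, the minimum possible — so K = 11/6 is minimal, which holds iff A is an arithmetic progression.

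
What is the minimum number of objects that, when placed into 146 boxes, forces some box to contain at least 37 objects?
n = (37 − 1)·146 + 1 = 5257

By the generalised pigeonhole principle, to guarantee some box contains ≥ r objects we need more than (r − 1) · k objects total. Threshold: n = (r − 1) · k + 1. With r = 37 and k = 146: n = 36 · 146 + 1 = 5256 + 1 = 5257. For n = 5256 = 36 · 146, we can put exactly 36 objects in every box, avoiding 37 in any single one — so 5257 is tight.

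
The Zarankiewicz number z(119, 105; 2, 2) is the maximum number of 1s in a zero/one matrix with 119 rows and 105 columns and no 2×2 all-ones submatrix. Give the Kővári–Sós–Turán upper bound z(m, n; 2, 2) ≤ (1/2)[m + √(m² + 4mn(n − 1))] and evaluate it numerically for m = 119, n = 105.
z(119, 105; 2, 2) ≤ (1/2)[119 + √(119² + 4·119·105·104)] = (1/2)[119 + √5212081] = 1200.9991

Kővári–Sós–Turán: let r_1, ..., r_119 be the row sums and z = Σ r_i the total number of 1s. Each pair of columns can share at most one row with both entries 1 (else a 2×2 all-ones block appears), so Σ_i C(r_i, 2) ≤ C(105, 2) = 5460. By convexity Σ_i C(r_i, 2) ≥ 119·C(z/119, 2) = z(z − 119)/(2·119), giving z² − 119z − 119·105·104 ≤ 0 and hence z ≤ (1/2)[119 + √(14161 + 4·1299480)] = (1/2)[119 + √5212081] ≈ (1/2)(119 + 2282.9982) = 1200.9991.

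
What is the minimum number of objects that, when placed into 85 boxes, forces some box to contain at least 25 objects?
n = (25 − 1)·85 + 1 = 2041

By the generalised pigeonhole principle, to guarantee some box contains ≥ r objects we need more than (r − 1) · k objects total. Threshold: n = (r − 1) · k + 1. With r = 25 and k = 85: n = 24 · 85 + 1 = 2040 + 1 = 2041. For n = 2040 = 24 · 85, we can put exactly 24 objects in every box, avoiding 25 in any single one — so 2041 is tight.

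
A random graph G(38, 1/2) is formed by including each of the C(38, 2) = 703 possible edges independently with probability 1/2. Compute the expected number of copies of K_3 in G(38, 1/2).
E[# K_3] = C(38, 3) · (1/2)^C(3, 2) = 8436 / 2^3 = 2109/2 = 1054.5

For each 3-subset S of vertices (there are C(38, 3) = 8436 such S), let X_S = 1 if S induces a K_3 (all C(3, 2) = 3 edges present). Then P(X_S = 1) = (1/2)^3 = 1/8. By linearity of expectation, E[# K_3] = C(38, 3) · (1/2)^3 = 8436 / 8 = 2109/2 = 1054.5.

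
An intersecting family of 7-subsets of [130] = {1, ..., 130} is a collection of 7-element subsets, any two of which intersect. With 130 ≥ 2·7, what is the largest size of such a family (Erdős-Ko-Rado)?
max |F| = C(129, 6) = 5688177600

The Erdős-Ko-Rado theorem states: for n ≥ 2k, an intersecting family of k-subsets of an n-element set has size at most C(n − 1, k − 1), with equality for 'star' families {A ⊆ [n] : |A| = k, i ∈ A} (fix an element i). For n = 130, k = 7: C(129, 6) = 5688177600.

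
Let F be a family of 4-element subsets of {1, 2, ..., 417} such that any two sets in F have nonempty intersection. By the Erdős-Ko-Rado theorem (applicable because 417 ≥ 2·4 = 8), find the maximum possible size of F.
max |F| = C(416, 3) = 11912160

Erdős-Ko-Rado (1961): when n ≥ 2k, max |F| = C(n−1, k−1). The bound is attained by the star {A : i ∈ A} for any fixed i ∈ [n]. Here C(417−1, 4−1) = C(416, 3) = 11912160.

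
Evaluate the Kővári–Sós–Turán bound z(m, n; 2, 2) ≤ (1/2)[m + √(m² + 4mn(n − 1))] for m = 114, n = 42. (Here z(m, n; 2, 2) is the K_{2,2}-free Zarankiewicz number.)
z(114, 42; 2, 2) ≤ (1/2)[114 + √(114² + 4·114·42·41)] = (1/2)[114 + √798228] = 503.718

Kővári–Sós–Turán: let r_1, ..., r_114 be the row sums and z = Σ r_i the total number of 1s. Each pair of columns can share at most one row with both entries 1 (else a 2×2 all-ones block appears), so Σ_i C(r_i, 2) ≤ C(42, 2) = 861. By convexity Σ_i C(r_i, 2) ≥ 114·C(z/114, 2) = z(z − 114)/(2·114), giving z² − 114z − 114·42·41 ≤ 0 and hence z ≤ (1/2)[114 + √(12996 + 4·196308)] = (1/2)[114 + √798228] ≈ (1/2)(114 + 893.4361) = 503.718.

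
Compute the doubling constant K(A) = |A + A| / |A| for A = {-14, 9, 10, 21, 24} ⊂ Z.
K = |A + A| / |A| = 15/5 = 3

Enumerate A + A = {a + b : a, b ∈ A}. With |A| = 5, there are |A|^2 = 25 ordered sum pairs; collecting distinct values, A + A = {-28, -5, -4, 7, 10, 18, 19, 20, 30, 31, 33, 34, 42, 45, 48}, so |A + A| = 15. Thus K = 15/5 = 3. For comparison, the minimum possible |A + A| over all 5-element sets is 2·5 − 1 = 9 (so min K = 9/5), attained only by arithmetic progressions.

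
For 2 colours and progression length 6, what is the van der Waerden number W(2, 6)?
W(2, 6) = 1132

This is a classical value, W(2, 6) = 1132, established by combining an explicit 2-colouring of {1, ..., 1131} with no monochromatic 6-AP (giving the lower bound W(2, 6) > 1131) and a finite case analysis / exhaustive computer search showing every 2-colouring of {1, ..., 1132} has such an AP.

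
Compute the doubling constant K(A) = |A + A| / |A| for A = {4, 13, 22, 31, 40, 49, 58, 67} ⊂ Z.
K = |A + A| / |A| = 15/8

Enumerate A + A = {a + b : a, b ∈ A}. With |A| = 8, there are |A|^2 = 64 ordered sum pairs; collecting distinct values, A + A = {8, 17, 26, 35, 44, 53, 62, 71, 80, 89, 98, 107, 116, 125, 134}, so |A + A| = 15. Thus K = 15/8. Here |A + A| = 2|A| − 1 = 15, the minimum possible — so K = 15/8 is minimal, which holds iff A is an arithmetic progression.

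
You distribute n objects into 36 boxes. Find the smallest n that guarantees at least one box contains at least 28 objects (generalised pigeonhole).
n = (28 − 1)·36 + 1 = 973

By the generalised pigeonhole principle, to guarantee some box contains ≥ r objects we need more than (r − 1) · k objects total. Threshold: n = (r − 1) · k + 1. With r = 28 and k = 36: n = 27 · 36 + 1 = 972 + 1 = 973. For n = 972 = 27 · 36, we can put exactly 27 objects in every box, avoiding 28 in any single one — so 973 is tight.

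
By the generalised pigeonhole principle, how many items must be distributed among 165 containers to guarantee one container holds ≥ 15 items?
n = (15 − 1)·165 + 1 = 2311

By the generalised pigeonhole principle, to guarantee some box contains ≥ r objects we need more than (r − 1) · k objects total. Threshold: n = (r − 1) · k + 1. With r = 15 and k = 165: n = 14 · 165 + 1 = 2310 + 1 = 2311. For n = 2310 = 14 · 165, we can put exactly 14 objects in every box, avoiding 15 in any single one — so 2311 is tight.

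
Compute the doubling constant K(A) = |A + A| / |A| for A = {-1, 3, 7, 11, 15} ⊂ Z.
K = |A + A| / |A| = 9/5

Enumerate A + A = {a + b : a, b ∈ A}. With |A| = 5, there are |A|^2 = 25 ordered sum pairs; collecting distinct values, A + A = {-2, 2, 6, 10, 14, 18, 22, 26, 30}, so |A + A| = 9. Thus K = 9/5. Here |A + A| = 2|A| − 1 = 9, the minimum possible — so K = 9/5 is minimal, which holds iff A is an arithmetic progression.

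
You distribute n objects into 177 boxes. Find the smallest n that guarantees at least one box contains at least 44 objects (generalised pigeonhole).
n = (44 − 1)·177 + 1 = 7612

By the generalised pigeonhole principle, to guarantee some box contains ≥ r objects we need more than (r − 1) · k objects total. Threshold: n = (r − 1) · k + 1. With r = 44 and k = 177: n = 43 · 177 + 1 = 7611 + 1 = 7612. For n = 7611 = 43 · 177, we can put exactly 43 objects in every box, avoiding 44 in any single one — so 7612 is tight.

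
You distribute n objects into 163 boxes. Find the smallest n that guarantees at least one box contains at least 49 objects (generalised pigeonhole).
n = (49 − 1)·163 + 1 = 7825

By the generalised pigeonhole principle, to guarantee some box contains ≥ r objects we need more than (r − 1) · k objects total. Threshold: n = (r − 1) · k + 1. With r = 49 and k = 163: n = 48 · 163 + 1 = 7824 + 1 = 7825. For n = 7824 = 48 · 163, we can put exactly 48 objects in every box, avoiding 49 in any single one — so 7825 is tight.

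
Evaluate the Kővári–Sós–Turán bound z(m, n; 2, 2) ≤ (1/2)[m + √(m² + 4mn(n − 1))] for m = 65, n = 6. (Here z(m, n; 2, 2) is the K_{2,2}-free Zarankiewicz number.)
z(65, 6; 2, 2) ≤ (1/2)[65 + √(65² + 4·65·6·5)] = (1/2)[65 + √12025] = 87.3293

Kővári–Sós–Turán: let r_1, ..., r_65 be the row sums and z = Σ r_i the total number of 1s. Each pair of columns can share at most one row with both entries 1 (else a 2×2 all-ones block appears), so Σ_i C(r_i, 2) ≤ C(6, 2) = 15. By convexity Σ_i C(r_i, 2) ≥ 65·C(z/65, 2) = z(z − 65)/(2·65), giving z² − 65z − 65·6·5 ≤ 0 and hence z ≤ (1/2)[65 + √(4225 + 4·1950)] = (1/2)[65 + √12025] ≈ (1/2)(65 + 109.6586) = 87.3293.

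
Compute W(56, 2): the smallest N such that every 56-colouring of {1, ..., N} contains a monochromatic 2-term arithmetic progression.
W(56, 2) = 56 + 1 = 57

A 2-term AP is any pair of integers, so a monochromatic 2-AP exists iff some colour is used at least twice. With 56 colours, the colouring i ↦ i on {1, ..., 56} uses each colour once, avoiding any monochromatic pair, so W(56, 2) > 56. For {1, ..., 57}, pigeonhole forces two integers of the same colour, which form a monochromatic 2-AP. Hence W(56, 2) = 57.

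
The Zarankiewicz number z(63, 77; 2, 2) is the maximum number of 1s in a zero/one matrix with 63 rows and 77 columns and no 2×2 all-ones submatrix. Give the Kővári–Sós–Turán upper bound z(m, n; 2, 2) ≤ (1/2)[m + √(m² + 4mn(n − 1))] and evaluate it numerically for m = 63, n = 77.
z(63, 77; 2, 2) ≤ (1/2)[63 + √(63² + 4·63·77·76)] = (1/2)[63 + √1478673] = 639.5035

Kővári–Sós–Turán: let r_1, ..., r_63 be the row sums and z = Σ r_i the total number of 1s. Each pair of columns can share at most one row with both entries 1 (else a 2×2 all-ones block appears), so Σ_i C(r_i, 2) ≤ C(77, 2) = 2926. By convexity Σ_i C(r_i, 2) ≥ 63·C(z/63, 2) = z(z − 63)/(2·63), giving z² − 63z − 63·77·76 ≤ 0 and hence z ≤ (1/2)[63 + √(3969 + 4·368676)] = (1/2)[63 + √1478673] ≈ (1/2)(63 + 1216.007) = 639.5035.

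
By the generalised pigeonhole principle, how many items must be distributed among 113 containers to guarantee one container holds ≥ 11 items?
n = (11 − 1)·113 + 1 = 1131

By the generalised pigeonhole principle, to guarantee some box contains ≥ r objects we need more than (r − 1) · k objects total. Threshold: n = (r − 1) · k + 1. With r = 11 and k = 113: n = 10 · 113 + 1 = 1130 + 1 = 1131. For n = 1130 = 10 · 113, we can put exactly 10 objects in every box, avoiding 11 in any single one — so 1131 is tight.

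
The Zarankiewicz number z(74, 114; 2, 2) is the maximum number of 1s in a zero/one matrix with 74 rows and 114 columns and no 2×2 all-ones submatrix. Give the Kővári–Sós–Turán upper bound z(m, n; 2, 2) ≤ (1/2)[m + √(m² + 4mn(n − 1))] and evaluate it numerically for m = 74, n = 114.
z(74, 114; 2, 2) ≤ (1/2)[74 + √(74² + 4·74·114·113)] = (1/2)[74 + √3818548] = 1014.0553

Kővári–Sós–Turán: let r_1, ..., r_74 be the row sums and z = Σ r_i the total number of 1s. Each pair of columns can share at most one row with both entries 1 (else a 2×2 all-ones block appears), so Σ_i C(r_i, 2) ≤ C(114, 2) = 6441. By convexity Σ_i C(r_i, 2) ≥ 74·C(z/74, 2) = z(z − 74)/(2·74), giving z² − 74z − 74·114·113 ≤ 0 and hence z ≤ (1/2)[74 + √(5476 + 4·953268)] = (1/2)[74 + √3818548] ≈ (1/2)(74 + 1954.1105) = 1014.0553.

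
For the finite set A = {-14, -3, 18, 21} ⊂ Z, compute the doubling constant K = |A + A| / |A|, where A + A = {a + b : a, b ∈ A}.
K = |A + A| / |A| = 10/4 = 5/2

Enumerate A + A = {a + b : a, b ∈ A}. With |A| = 4, there are |A|^2 = 16 ordered sum pairs; collecting distinct values, A + A = {-28, -17, -6, 4, 7, 15, 18, 36, 39, 42}, so |A + A| = 10. Thus K = 10/4 = 5/2. For comparison, the minimum possible |A + A| over all 4-element sets is 2·4 − 1 = 7 (so min K = 7/4), attained only by arithmetic progressions.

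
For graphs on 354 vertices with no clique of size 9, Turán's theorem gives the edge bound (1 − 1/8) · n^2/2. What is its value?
Turán density bound = (7/8) · 354^2/2 = 219303/4 ≈ 54825.75

Turán's theorem: ex(n, K_{r+1}) is achieved by the complete r-partite Turán graph T(n, r) with parts as balanced as possible, and is at most (1 − 1/r) · n^2/2. For r = 8, n = 354: the density bound is (7/8) · 125316/2 = 219303/4 ≈ 54825.75. The integer-valued extremum is e(T(354, 8)) = 54825, which is strictly less than the density bound 219303/4 since 8 ∤ 354 (the parts of T(354, 8) cannot all be equal).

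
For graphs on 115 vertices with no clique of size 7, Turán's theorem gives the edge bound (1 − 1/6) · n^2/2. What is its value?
Turán density bound = (5/6) · 115^2/2 = 66125/12 ≈ 5510.4167

Turán's theorem: ex(n, K_{r+1}) is achieved by the complete r-partite Turán graph T(n, r) with parts as balanced as possible, and is at most (1 − 1/r) · n^2/2. For r = 6, n = 115: the density bound is (5/6) · 13225/2 = 66125/12 ≈ 5510.4167. The integer-valued extremum is e(T(115, 6)) = 5510, which is strictly less than the density bound 66125/12 since 6 ∤ 115 (the parts of T(115, 6) cannot all be equal).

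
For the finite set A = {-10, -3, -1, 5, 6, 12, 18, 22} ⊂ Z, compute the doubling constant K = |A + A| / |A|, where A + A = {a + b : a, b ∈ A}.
K = |A + A| / |A| = 30/8 = 15/4

Enumerate A + A = {a + b : a, b ∈ A}. With |A| = 8, there are |A|^2 = 64 ordered sum pairs; collecting distinct values, A + A = {-20, -13, -11, -6, -5, -4, -2, 2, 3, 4, 5, 8, 9, 10, 11, 12, 15, 17, 18, 19, 21, 23, 24, 27, 28, 30, 34, 36, 40, 44}, so |A + A| = 30. Thus K = 30/8 = 15/4. For comparison, the minimum possible |A + A| over all 8-element sets is 2·8 − 1 = 15 (so min K = 15/8), attained only by arithmetic progressions.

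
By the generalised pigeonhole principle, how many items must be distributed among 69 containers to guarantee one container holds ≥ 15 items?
n = (15 − 1)·69 + 1 = 967

By the generalised pigeonhole principle, to guarantee some box contains ≥ r objects we need more than (r − 1) · k objects total. Threshold: n = (r − 1) · k + 1. With r = 15 and k = 69: n = 14 · 69 + 1 = 966 + 1 = 967. For n = 966 = 14 · 69, we can put exactly 14 objects in every box, avoiding 15 in any single one — so 967 is tight.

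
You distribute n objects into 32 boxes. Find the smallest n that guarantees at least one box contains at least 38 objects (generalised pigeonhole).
n = (38 − 1)·32 + 1 = 1185

By the generalised pigeonhole principle, to guarantee some box contains ≥ r objects we need more than (r − 1) · k objects total. Threshold: n = (r − 1) · k + 1. With r = 38 and k = 32: n = 37 · 32 + 1 = 1184 + 1 = 1185. For n = 1184 = 37 · 32, we can put exactly 37 objects in every box, avoiding 38 in any single one — so 1185 is tight.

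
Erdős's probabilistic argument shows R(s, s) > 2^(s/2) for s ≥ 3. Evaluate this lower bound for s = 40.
2^(40/2) = 1048576; so R(40, 40) > 1048576

Colour each edge of K_n uniformly at random with red/blue. The expected number of monochromatic K_40 is C(n, 40) · 2 · 2^(−C(40,2)). If C(n, 40) · 2^(1 − C(40,2)) < 1, then with positive probability no monochromatic K_40 exists, so R(40, 40) > n. The standard estimate C(n, 40) ≤ n^40/40! shows this inequality holds whenever n ≤ 2^(40/2) (since 40! · 2^(C(40,2) − 1) > 2^(40^2/2) ≥ n^40). Hence R(40, 40) > 2^(40/2) = 1048576.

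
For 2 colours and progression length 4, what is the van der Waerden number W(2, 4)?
W(2, 4) = 35

W(2, 4) = 35. The lower bound W(2, 4) > 34 comes from an explicit good 2-colouring of [1, 34]; the upper bound W(2, 4) ≤ 35 was verified by exhaustive search over 2-colourings of [1, 35].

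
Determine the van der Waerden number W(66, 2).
W(66, 2) = 66 + 1 = 67

A 2-term AP is any pair of integers, so a monochromatic 2-AP exists iff some colour is used at least twice. With 66 colours, the colouring i ↦ i on {1, ..., 66} uses each colour once, avoiding any monochromatic pair, so W(66, 2) > 66. For {1, ..., 67}, pigeonhole forces two integers of the same colour, which form a monochromatic 2-AP. Hence W(66, 2) = 67.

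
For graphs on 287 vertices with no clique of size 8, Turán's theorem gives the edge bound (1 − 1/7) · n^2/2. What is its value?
Turán density bound = (6/7) · 287^2/2 = 35301

Turán's theorem: ex(n, K_{r+1}) is achieved by the complete r-partite Turán graph T(n, r) with parts as balanced as possible, and is at most (1 − 1/r) · n^2/2. For r = 7, n = 287: the density bound is (6/7) · 82369/2 = 35301. Since 7 ∣ 287, the Turán graph T(287, 7) has parts of equal size 41, and its edge count e(T(287, 7)) = 35301 attains the density bound exactly.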